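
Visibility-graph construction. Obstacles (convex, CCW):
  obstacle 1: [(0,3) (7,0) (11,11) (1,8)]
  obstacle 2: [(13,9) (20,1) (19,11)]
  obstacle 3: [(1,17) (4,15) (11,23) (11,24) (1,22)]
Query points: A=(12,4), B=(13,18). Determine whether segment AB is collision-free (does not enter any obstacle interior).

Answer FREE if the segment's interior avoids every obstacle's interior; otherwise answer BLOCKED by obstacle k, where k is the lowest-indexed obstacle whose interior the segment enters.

Obstacle 1 [(0,3) (7,0) (11,11) (1,8)]:
  edge (0,3)–(7,0): clear
  edge (7,0)–(11,11): clear
  edge (11,11)–(1,8): clear
  edge (1,8)–(0,3): clear
  midpoint (25/2,11) outside
  → clear
Obstacle 2 [(13,9) (20,1) (19,11)]:
  edge (13,9)–(20,1): clear
  edge (20,1)–(19,11): clear
  edge (19,11)–(13,9): clear
  midpoint (25/2,11) outside
  → clear
Obstacle 3 [(1,17) (4,15) (11,23) (11,24) (1,22)]:
  edge (1,17)–(4,15): clear
  edge (4,15)–(11,23): clear
  edge (11,23)–(11,24): clear
  edge (11,24)–(1,22): clear
  edge (1,22)–(1,17): clear
  midpoint (25/2,11) outside
  → clear

FREE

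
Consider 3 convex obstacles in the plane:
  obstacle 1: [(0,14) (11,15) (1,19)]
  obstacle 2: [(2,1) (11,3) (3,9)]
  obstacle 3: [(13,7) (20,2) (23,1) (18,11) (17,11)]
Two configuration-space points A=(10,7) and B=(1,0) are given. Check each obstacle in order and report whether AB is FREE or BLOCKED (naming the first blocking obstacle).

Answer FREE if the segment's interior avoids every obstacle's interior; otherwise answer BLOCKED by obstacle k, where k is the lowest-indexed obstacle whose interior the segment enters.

BLOCKED by obstacle 2

Obstacle 1 [(0,14) (11,15) (1,19)]:
  edge (0,14)–(11,15): clear
  edge (11,15)–(1,19): clear
  edge (1,19)–(0,14): clear
  midpoint (11/2,7/2) outside
  → clear
Obstacle 2 [(2,1) (11,3) (3,9)]:
  edge (2,1)–(11,3): crosses AB
  edge (11,3)–(3,9): crosses AB
  edge (3,9)–(2,1): clear
  → BLOCKED
Obstacle 3 [(13,7) (20,2) (23,1) (18,11) (17,11)]:
  edge (13,7)–(20,2): clear
  edge (20,2)–(23,1): clear
  edge (23,1)–(18,11): clear
  edge (18,11)–(17,11): clear
  edge (17,11)–(13,7): clear
  midpoint (11/2,7/2) outside
  → clear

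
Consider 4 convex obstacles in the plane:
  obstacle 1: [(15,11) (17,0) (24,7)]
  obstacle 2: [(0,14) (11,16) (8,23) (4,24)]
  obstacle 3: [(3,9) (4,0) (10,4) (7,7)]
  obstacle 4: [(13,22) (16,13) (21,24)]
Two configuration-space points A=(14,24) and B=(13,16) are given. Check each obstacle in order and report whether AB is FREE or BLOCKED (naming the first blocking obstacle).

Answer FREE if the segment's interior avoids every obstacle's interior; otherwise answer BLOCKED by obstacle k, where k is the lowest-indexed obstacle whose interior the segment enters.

BLOCKED by obstacle 4

Obstacle 1 [(15,11) (17,0) (24,7)]:
  edge (15,11)–(17,0): clear
  edge (17,0)–(24,7): clear
  edge (24,7)–(15,11): clear
  midpoint (27/2,20) outside
  → clear
Obstacle 2 [(0,14) (11,16) (8,23) (4,24)]:
  edge (0,14)–(11,16): clear
  edge (11,16)–(8,23): clear
  edge (8,23)–(4,24): clear
  edge (4,24)–(0,14): clear
  midpoint (27/2,20) outside
  → clear
Obstacle 3 [(3,9) (4,0) (10,4) (7,7)]:
  edge (3,9)–(4,0): clear
  edge (4,0)–(10,4): clear
  edge (10,4)–(7,7): clear
  edge (7,7)–(3,9): clear
  midpoint (27/2,20) outside
  → clear
Obstacle 4 [(13,22) (16,13) (21,24)]:
  edge (13,22)–(16,13): crosses AB
  edge (16,13)–(21,24): clear
  edge (21,24)–(13,22): crosses AB
  → BLOCKED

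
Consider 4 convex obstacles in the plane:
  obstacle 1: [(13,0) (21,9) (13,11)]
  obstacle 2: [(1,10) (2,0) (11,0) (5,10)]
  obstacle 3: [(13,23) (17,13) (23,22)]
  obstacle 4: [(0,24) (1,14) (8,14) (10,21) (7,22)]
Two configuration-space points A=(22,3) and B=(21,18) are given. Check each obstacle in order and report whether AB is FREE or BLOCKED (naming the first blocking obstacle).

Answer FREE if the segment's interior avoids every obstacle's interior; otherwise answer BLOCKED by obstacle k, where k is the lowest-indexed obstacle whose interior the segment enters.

Obstacle 1 [(13,0) (21,9) (13,11)]:
  edge (13,0)–(21,9): clear
  edge (21,9)–(13,11): clear
  edge (13,11)–(13,0): clear
  midpoint (43/2,21/2) outside
  → clear
Obstacle 2 [(1,10) (2,0) (11,0) (5,10)]:
  edge (1,10)–(2,0): clear
  edge (2,0)–(11,0): clear
  edge (11,0)–(5,10): clear
  edge (5,10)–(1,10): clear
  midpoint (43/2,21/2) outside
  → clear
Obstacle 3 [(13,23) (17,13) (23,22)]:
  edge (13,23)–(17,13): clear
  edge (17,13)–(23,22): clear
  edge (23,22)–(13,23): clear
  midpoint (43/2,21/2) outside
  → clear
Obstacle 4 [(0,24) (1,14) (8,14) (10,21) (7,22)]:
  edge (0,24)–(1,14): clear
  edge (1,14)–(8,14): clear
  edge (8,14)–(10,21): clear
  edge (10,21)–(7,22): clear
  edge (7,22)–(0,24): clear
  midpoint (43/2,21/2) outside
  → clear

FREE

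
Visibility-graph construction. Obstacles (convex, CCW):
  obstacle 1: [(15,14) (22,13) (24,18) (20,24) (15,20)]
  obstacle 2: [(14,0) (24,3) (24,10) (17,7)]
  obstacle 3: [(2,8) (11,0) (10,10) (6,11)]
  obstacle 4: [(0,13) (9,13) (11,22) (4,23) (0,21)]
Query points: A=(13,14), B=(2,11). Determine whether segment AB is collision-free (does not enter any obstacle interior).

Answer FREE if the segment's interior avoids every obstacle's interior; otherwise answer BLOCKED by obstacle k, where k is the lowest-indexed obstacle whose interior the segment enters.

Obstacle 1 [(15,14) (22,13) (24,18) (20,24) (15,20)]:
  edge (15,14)–(22,13): clear
  edge (22,13)–(24,18): clear
  edge (24,18)–(20,24): clear
  edge (20,24)–(15,20): clear
  edge (15,20)–(15,14): clear
  midpoint (15/2,25/2) outside
  → clear
Obstacle 2 [(14,0) (24,3) (24,10) (17,7)]:
  edge (14,0)–(24,3): clear
  edge (24,3)–(24,10): clear
  edge (24,10)–(17,7): clear
  edge (17,7)–(14,0): clear
  midpoint (15/2,25/2) outside
  → clear
Obstacle 3 [(2,8) (11,0) (10,10) (6,11)]:
  edge (2,8)–(11,0): clear
  edge (11,0)–(10,10): clear
  edge (10,10)–(6,11): clear
  edge (6,11)–(2,8): clear
  midpoint (15/2,25/2) outside
  → clear
Obstacle 4 [(0,13) (9,13) (11,22) (4,23) (0,21)]:
  edge (0,13)–(9,13): clear
  edge (9,13)–(11,22): clear
  edge (11,22)–(4,23): clear
  edge (4,23)–(0,21): clear
  edge (0,21)–(0,13): clear
  midpoint (15/2,25/2) outside
  → clear

FREE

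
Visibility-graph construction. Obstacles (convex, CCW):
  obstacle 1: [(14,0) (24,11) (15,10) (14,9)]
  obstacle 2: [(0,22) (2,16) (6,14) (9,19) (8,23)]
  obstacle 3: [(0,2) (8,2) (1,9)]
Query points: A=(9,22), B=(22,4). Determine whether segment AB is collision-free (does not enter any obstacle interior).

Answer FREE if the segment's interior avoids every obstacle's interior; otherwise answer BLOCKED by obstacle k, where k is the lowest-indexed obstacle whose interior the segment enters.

Obstacle 1 [(14,0) (24,11) (15,10) (14,9)]:
  edge (14,0)–(24,11): crosses AB
  edge (24,11)–(15,10): crosses AB
  edge (15,10)–(14,9): clear
  edge (14,9)–(14,0): clear
  → BLOCKED
Obstacle 2 [(0,22) (2,16) (6,14) (9,19) (8,23)]:
  edge (0,22)–(2,16): clear
  edge (2,16)–(6,14): clear
  edge (6,14)–(9,19): clear
  edge (9,19)–(8,23): clear
  edge (8,23)–(0,22): clear
  midpoint (31/2,13) outside
  → clear
Obstacle 3 [(0,2) (8,2) (1,9)]:
  edge (0,2)–(8,2): clear
  edge (8,2)–(1,9): clear
  edge (1,9)–(0,2): clear
  midpoint (31/2,13) outside
  → clear

BLOCKED by obstacle 1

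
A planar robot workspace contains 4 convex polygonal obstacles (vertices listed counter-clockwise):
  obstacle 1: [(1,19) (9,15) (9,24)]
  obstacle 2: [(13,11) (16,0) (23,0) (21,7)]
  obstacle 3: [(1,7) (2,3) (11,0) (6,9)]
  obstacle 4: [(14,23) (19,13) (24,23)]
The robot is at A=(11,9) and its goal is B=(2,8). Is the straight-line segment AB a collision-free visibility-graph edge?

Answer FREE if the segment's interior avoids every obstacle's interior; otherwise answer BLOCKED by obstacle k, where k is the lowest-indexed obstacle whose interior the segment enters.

BLOCKED by obstacle 3

Obstacle 1 [(1,19) (9,15) (9,24)]:
  edge (1,19)–(9,15): clear
  edge (9,15)–(9,24): clear
  edge (9,24)–(1,19): clear
  midpoint (13/2,17/2) outside
  → clear
Obstacle 2 [(13,11) (16,0) (23,0) (21,7)]:
  edge (13,11)–(16,0): clear
  edge (16,0)–(23,0): clear
  edge (23,0)–(21,7): clear
  edge (21,7)–(13,11): clear
  midpoint (13/2,17/2) outside
  → clear
Obstacle 3 [(1,7) (2,3) (11,0) (6,9)]:
  edge (1,7)–(2,3): clear
  edge (2,3)–(11,0): clear
  edge (11,0)–(6,9): crosses AB
  edge (6,9)–(1,7): crosses AB
  → BLOCKED
Obstacle 4 [(14,23) (19,13) (24,23)]:
  edge (14,23)–(19,13): clear
  edge (19,13)–(24,23): clear
  edge (24,23)–(14,23): clear
  midpoint (13/2,17/2) outside
  → clear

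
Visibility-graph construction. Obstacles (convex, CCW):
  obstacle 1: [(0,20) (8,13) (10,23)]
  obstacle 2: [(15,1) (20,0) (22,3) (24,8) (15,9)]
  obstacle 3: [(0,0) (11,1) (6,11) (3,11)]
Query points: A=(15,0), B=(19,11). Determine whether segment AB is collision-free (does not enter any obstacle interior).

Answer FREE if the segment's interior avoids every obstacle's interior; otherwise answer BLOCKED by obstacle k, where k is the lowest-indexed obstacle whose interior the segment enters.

Obstacle 1 [(0,20) (8,13) (10,23)]:
  edge (0,20)–(8,13): clear
  edge (8,13)–(10,23): clear
  edge (10,23)–(0,20): clear
  midpoint (17,11/2) outside
  → clear
Obstacle 2 [(15,1) (20,0) (22,3) (24,8) (15,9)]:
  edge (15,1)–(20,0): crosses AB
  edge (20,0)–(22,3): clear
  edge (22,3)–(24,8): clear
  edge (24,8)–(15,9): crosses AB
  edge (15,9)–(15,1): clear
  → BLOCKED
Obstacle 3 [(0,0) (11,1) (6,11) (3,11)]:
  edge (0,0)–(11,1): clear
  edge (11,1)–(6,11): clear
  edge (6,11)–(3,11): clear
  edge (3,11)–(0,0): clear
  midpoint (17,11/2) outside
  → clear

BLOCKED by obstacle 2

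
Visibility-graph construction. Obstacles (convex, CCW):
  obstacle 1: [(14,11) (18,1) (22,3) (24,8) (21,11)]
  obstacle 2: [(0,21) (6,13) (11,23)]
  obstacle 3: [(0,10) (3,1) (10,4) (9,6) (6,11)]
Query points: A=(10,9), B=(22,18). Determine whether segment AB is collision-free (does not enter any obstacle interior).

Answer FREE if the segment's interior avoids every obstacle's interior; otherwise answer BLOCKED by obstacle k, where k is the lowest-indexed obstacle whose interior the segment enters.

Obstacle 1 [(14,11) (18,1) (22,3) (24,8) (21,11)]:
  edge (14,11)–(18,1): clear
  edge (18,1)–(22,3): clear
  edge (22,3)–(24,8): clear
  edge (24,8)–(21,11): clear
  edge (21,11)–(14,11): clear
  midpoint (16,27/2) outside
  → clear
Obstacle 2 [(0,21) (6,13) (11,23)]:
  edge (0,21)–(6,13): clear
  edge (6,13)–(11,23): clear
  edge (11,23)–(0,21): clear
  midpoint (16,27/2) outside
  → clear
Obstacle 3 [(0,10) (3,1) (10,4) (9,6) (6,11)]:
  edge (0,10)–(3,1): clear
  edge (3,1)–(10,4): clear
  edge (10,4)–(9,6): clear
  edge (9,6)–(6,11): clear
  edge (6,11)–(0,10): clear
  midpoint (16,27/2) outside
  → clear

FREE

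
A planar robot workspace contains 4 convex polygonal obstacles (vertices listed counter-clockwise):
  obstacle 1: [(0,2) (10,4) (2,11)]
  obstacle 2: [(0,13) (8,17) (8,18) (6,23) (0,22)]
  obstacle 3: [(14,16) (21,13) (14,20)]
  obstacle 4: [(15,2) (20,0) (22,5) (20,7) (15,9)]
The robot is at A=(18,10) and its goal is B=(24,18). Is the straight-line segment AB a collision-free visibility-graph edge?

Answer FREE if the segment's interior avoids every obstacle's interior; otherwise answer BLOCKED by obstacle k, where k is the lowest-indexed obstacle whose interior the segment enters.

BLOCKED by obstacle 3

Obstacle 1 [(0,2) (10,4) (2,11)]:
  edge (0,2)–(10,4): clear
  edge (10,4)–(2,11): clear
  edge (2,11)–(0,2): clear
  midpoint (21,14) outside
  → clear
Obstacle 2 [(0,13) (8,17) (8,18) (6,23) (0,22)]:
  edge (0,13)–(8,17): clear
  edge (8,17)–(8,18): clear
  edge (8,18)–(6,23): clear
  edge (6,23)–(0,22): clear
  edge (0,22)–(0,13): clear
  midpoint (21,14) outside
  → clear
Obstacle 3 [(14,16) (21,13) (14,20)]:
  edge (14,16)–(21,13): crosses AB
  edge (21,13)–(14,20): crosses AB
  edge (14,20)–(14,16): clear
  → BLOCKED
Obstacle 4 [(15,2) (20,0) (22,5) (20,7) (15,9)]:
  edge (15,2)–(20,0): clear
  edge (20,0)–(22,5): clear
  edge (22,5)–(20,7): clear
  edge (20,7)–(15,9): clear
  edge (15,9)–(15,2): clear
  midpoint (21,14) outside
  → clear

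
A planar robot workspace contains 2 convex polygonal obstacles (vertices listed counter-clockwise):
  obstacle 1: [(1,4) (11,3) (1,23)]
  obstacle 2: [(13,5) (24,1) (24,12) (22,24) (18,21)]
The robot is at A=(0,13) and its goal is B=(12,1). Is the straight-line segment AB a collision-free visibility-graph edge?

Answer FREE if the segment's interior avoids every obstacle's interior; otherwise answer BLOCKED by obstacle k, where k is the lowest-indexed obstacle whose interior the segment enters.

BLOCKED by obstacle 1

Obstacle 1 [(1,4) (11,3) (1,23)]:
  edge (1,4)–(11,3): crosses AB
  edge (11,3)–(1,23): clear
  edge (1,23)–(1,4): crosses AB
  → BLOCKED
Obstacle 2 [(13,5) (24,1) (24,12) (22,24) (18,21)]:
  edge (13,5)–(24,1): clear
  edge (24,1)–(24,12): clear
  edge (24,12)–(22,24): clear
  edge (22,24)–(18,21): clear
  edge (18,21)–(13,5): clear
  midpoint (6,7) outside
  → clear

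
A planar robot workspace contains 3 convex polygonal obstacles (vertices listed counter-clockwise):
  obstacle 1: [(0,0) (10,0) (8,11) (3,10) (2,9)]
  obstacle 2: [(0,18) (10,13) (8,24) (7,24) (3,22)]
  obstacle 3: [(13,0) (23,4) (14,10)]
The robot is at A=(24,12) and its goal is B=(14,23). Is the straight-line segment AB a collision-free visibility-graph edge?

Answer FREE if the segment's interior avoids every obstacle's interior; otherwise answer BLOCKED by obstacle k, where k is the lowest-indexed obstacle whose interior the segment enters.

Obstacle 1 [(0,0) (10,0) (8,11) (3,10) (2,9)]:
  edge (0,0)–(10,0): clear
  edge (10,0)–(8,11): clear
  edge (8,11)–(3,10): clear
  edge (3,10)–(2,9): clear
  edge (2,9)–(0,0): clear
  midpoint (19,35/2) outside
  → clear
Obstacle 2 [(0,18) (10,13) (8,24) (7,24) (3,22)]:
  edge (0,18)–(10,13): clear
  edge (10,13)–(8,24): clear
  edge (8,24)–(7,24): clear
  edge (7,24)–(3,22): clear
  edge (3,22)–(0,18): clear
  midpoint (19,35/2) outside
  → clear
Obstacle 3 [(13,0) (23,4) (14,10)]:
  edge (13,0)–(23,4): clear
  edge (23,4)–(14,10): clear
  edge (14,10)–(13,0): clear
  midpoint (19,35/2) outside
  → clear

FREE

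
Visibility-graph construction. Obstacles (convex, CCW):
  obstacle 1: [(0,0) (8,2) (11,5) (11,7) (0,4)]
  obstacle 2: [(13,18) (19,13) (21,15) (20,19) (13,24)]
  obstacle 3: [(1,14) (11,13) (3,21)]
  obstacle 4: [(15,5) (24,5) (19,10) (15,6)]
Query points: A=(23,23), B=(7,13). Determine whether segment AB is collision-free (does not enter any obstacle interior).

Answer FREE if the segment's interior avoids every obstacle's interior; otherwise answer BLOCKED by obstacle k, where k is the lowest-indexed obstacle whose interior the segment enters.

BLOCKED by obstacle 2

Obstacle 1 [(0,0) (8,2) (11,5) (11,7) (0,4)]:
  edge (0,0)–(8,2): clear
  edge (8,2)–(11,5): clear
  edge (11,5)–(11,7): clear
  edge (11,7)–(0,4): clear
  edge (0,4)–(0,0): clear
  midpoint (15,18) outside
  → clear
Obstacle 2 [(13,18) (19,13) (21,15) (20,19) (13,24)]:
  edge (13,18)–(19,13): crosses AB
  edge (19,13)–(21,15): clear
  edge (21,15)–(20,19): clear
  edge (20,19)–(13,24): crosses AB
  edge (13,24)–(13,18): clear
  → BLOCKED
Obstacle 3 [(1,14) (11,13) (3,21)]:
  edge (1,14)–(11,13): crosses AB
  edge (11,13)–(3,21): crosses AB
  edge (3,21)–(1,14): clear
  → BLOCKED
Obstacle 4 [(15,5) (24,5) (19,10) (15,6)]:
  edge (15,5)–(24,5): clear
  edge (24,5)–(19,10): clear
  edge (19,10)–(15,6): clear
  edge (15,6)–(15,5): clear
  midpoint (15,18) outside
  → clear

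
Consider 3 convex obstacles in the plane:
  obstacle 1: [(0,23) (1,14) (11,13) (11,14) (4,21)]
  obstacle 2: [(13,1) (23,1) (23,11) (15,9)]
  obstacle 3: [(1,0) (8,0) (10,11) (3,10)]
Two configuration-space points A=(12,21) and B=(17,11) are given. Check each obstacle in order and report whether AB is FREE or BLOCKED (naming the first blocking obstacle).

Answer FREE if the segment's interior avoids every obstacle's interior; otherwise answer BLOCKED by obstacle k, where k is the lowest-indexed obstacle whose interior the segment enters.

FREE

Obstacle 1 [(0,23) (1,14) (11,13) (11,14) (4,21)]:
  edge (0,23)–(1,14): clear
  edge (1,14)–(11,13): clear
  edge (11,13)–(11,14): clear
  edge (11,14)–(4,21): clear
  edge (4,21)–(0,23): clear
  midpoint (29/2,16) outside
  → clear
Obstacle 2 [(13,1) (23,1) (23,11) (15,9)]:
  edge (13,1)–(23,1): clear
  edge (23,1)–(23,11): clear
  edge (23,11)–(15,9): clear
  edge (15,9)–(13,1): clear
  midpoint (29/2,16) outside
  → clear
Obstacle 3 [(1,0) (8,0) (10,11) (3,10)]:
  edge (1,0)–(8,0): clear
  edge (8,0)–(10,11): clear
  edge (10,11)–(3,10): clear
  edge (3,10)–(1,0): clear
  midpoint (29/2,16) outside
  → clear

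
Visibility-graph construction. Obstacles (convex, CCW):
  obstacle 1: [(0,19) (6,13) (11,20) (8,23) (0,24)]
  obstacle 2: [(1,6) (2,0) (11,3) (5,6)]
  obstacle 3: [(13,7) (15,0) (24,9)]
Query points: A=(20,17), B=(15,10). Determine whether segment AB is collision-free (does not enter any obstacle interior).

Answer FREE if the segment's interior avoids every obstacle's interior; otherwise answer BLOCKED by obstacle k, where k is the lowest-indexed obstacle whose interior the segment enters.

Obstacle 1 [(0,19) (6,13) (11,20) (8,23) (0,24)]:
  edge (0,19)–(6,13): clear
  edge (6,13)–(11,20): clear
  edge (11,20)–(8,23): clear
  edge (8,23)–(0,24): clear
  edge (0,24)–(0,19): clear
  midpoint (35/2,27/2) outside
  → clear
Obstacle 2 [(1,6) (2,0) (11,3) (5,6)]:
  edge (1,6)–(2,0): clear
  edge (2,0)–(11,3): clear
  edge (11,3)–(5,6): clear
  edge (5,6)–(1,6): clear
  midpoint (35/2,27/2) outside
  → clear
Obstacle 3 [(13,7) (15,0) (24,9)]:
  edge (13,7)–(15,0): clear
  edge (15,0)–(24,9): clear
  edge (24,9)–(13,7): clear
  midpoint (35/2,27/2) outside
  → clear

FREE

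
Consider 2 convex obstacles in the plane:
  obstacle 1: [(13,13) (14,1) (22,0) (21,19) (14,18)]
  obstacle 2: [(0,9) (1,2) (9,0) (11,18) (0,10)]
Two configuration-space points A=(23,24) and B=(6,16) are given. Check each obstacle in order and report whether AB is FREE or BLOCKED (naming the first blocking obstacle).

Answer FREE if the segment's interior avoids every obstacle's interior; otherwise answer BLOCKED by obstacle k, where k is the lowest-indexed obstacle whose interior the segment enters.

Obstacle 1 [(13,13) (14,1) (22,0) (21,19) (14,18)]:
  edge (13,13)–(14,1): clear
  edge (14,1)–(22,0): clear
  edge (22,0)–(21,19): clear
  edge (21,19)–(14,18): clear
  edge (14,18)–(13,13): clear
  midpoint (29/2,20) outside
  → clear
Obstacle 2 [(0,9) (1,2) (9,0) (11,18) (0,10)]:
  edge (0,9)–(1,2): clear
  edge (1,2)–(9,0): clear
  edge (9,0)–(11,18): clear
  edge (11,18)–(0,10): clear
  edge (0,10)–(0,9): clear
  midpoint (29/2,20) outside
  → clear

FREE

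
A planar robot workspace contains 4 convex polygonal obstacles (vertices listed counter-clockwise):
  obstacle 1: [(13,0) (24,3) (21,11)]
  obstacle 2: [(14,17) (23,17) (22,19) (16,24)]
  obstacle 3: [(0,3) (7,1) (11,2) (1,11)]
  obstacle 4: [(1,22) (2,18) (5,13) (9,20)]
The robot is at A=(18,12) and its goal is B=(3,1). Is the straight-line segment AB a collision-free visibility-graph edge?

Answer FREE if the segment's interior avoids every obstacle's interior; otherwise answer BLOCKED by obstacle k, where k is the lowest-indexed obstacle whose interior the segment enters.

BLOCKED by obstacle 3

Obstacle 1 [(13,0) (24,3) (21,11)]:
  edge (13,0)–(24,3): clear
  edge (24,3)–(21,11): clear
  edge (21,11)–(13,0): clear
  midpoint (21/2,13/2) outside
  → clear
Obstacle 2 [(14,17) (23,17) (22,19) (16,24)]:
  edge (14,17)–(23,17): clear
  edge (23,17)–(22,19): clear
  edge (22,19)–(16,24): clear
  edge (16,24)–(14,17): clear
  midpoint (21/2,13/2) outside
  → clear
Obstacle 3 [(0,3) (7,1) (11,2) (1,11)]:
  edge (0,3)–(7,1): crosses AB
  edge (7,1)–(11,2): clear
  edge (11,2)–(1,11): crosses AB
  edge (1,11)–(0,3): clear
  → BLOCKED
Obstacle 4 [(1,22) (2,18) (5,13) (9,20)]:
  edge (1,22)–(2,18): clear
  edge (2,18)–(5,13): clear
  edge (5,13)–(9,20): clear
  edge (9,20)–(1,22): clear
  midpoint (21/2,13/2) outside
  → clear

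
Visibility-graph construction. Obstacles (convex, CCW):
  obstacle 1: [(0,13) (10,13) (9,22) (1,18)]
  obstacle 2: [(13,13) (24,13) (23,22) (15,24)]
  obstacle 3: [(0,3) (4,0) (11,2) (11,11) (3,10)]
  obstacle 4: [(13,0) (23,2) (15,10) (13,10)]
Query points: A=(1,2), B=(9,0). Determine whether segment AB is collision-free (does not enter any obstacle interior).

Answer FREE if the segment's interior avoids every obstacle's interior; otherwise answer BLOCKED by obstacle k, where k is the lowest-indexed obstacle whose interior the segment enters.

BLOCKED by obstacle 3

Obstacle 1 [(0,13) (10,13) (9,22) (1,18)]:
  edge (0,13)–(10,13): clear
  edge (10,13)–(9,22): clear
  edge (9,22)–(1,18): clear
  edge (1,18)–(0,13): clear
  midpoint (5,1) outside
  → clear
Obstacle 2 [(13,13) (24,13) (23,22) (15,24)]:
  edge (13,13)–(24,13): clear
  edge (24,13)–(23,22): clear
  edge (23,22)–(15,24): clear
  edge (15,24)–(13,13): clear
  midpoint (5,1) outside
  → clear
Obstacle 3 [(0,3) (4,0) (11,2) (11,11) (3,10)]:
  edge (0,3)–(4,0): crosses AB
  edge (4,0)–(11,2): crosses AB
  edge (11,2)–(11,11): clear
  edge (11,11)–(3,10): clear
  edge (3,10)–(0,3): clear
  → BLOCKED
Obstacle 4 [(13,0) (23,2) (15,10) (13,10)]:
  edge (13,0)–(23,2): clear
  edge (23,2)–(15,10): clear
  edge (15,10)–(13,10): clear
  edge (13,10)–(13,0): clear
  midpoint (5,1) outside
  → clear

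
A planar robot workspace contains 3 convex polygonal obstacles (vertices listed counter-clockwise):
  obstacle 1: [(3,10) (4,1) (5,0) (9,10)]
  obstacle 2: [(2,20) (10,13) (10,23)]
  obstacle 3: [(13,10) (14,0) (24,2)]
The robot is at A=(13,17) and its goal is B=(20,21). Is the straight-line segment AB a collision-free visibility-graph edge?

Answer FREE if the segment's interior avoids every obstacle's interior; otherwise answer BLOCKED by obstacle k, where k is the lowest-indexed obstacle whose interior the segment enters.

FREE

Obstacle 1 [(3,10) (4,1) (5,0) (9,10)]:
  edge (3,10)–(4,1): clear
  edge (4,1)–(5,0): clear
  edge (5,0)–(9,10): clear
  edge (9,10)–(3,10): clear
  midpoint (33/2,19) outside
  → clear
Obstacle 2 [(2,20) (10,13) (10,23)]:
  edge (2,20)–(10,13): clear
  edge (10,13)–(10,23): clear
  edge (10,23)–(2,20): clear
  midpoint (33/2,19) outside
  → clear
Obstacle 3 [(13,10) (14,0) (24,2)]:
  edge (13,10)–(14,0): clear
  edge (14,0)–(24,2): clear
  edge (24,2)–(13,10): clear
  midpoint (33/2,19) outside
  → clear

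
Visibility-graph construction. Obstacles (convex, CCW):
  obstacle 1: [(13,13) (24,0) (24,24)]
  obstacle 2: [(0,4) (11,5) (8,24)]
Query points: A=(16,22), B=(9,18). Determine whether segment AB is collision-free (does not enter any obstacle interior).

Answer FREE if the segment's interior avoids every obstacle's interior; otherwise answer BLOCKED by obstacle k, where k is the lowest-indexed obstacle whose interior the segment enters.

Obstacle 1 [(13,13) (24,0) (24,24)]:
  edge (13,13)–(24,0): clear
  edge (24,0)–(24,24): clear
  edge (24,24)–(13,13): clear
  midpoint (25/2,20) outside
  → clear
Obstacle 2 [(0,4) (11,5) (8,24)]:
  edge (0,4)–(11,5): clear
  edge (11,5)–(8,24): clear
  edge (8,24)–(0,4): clear
  midpoint (25/2,20) outside
  → clear

FREE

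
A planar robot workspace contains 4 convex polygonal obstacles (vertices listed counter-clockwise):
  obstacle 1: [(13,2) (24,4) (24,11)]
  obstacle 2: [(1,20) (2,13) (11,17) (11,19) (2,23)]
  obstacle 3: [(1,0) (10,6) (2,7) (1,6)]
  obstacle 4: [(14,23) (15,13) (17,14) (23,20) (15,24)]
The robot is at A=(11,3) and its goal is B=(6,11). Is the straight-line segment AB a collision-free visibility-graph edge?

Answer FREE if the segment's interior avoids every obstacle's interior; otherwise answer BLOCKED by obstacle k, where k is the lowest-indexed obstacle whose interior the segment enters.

BLOCKED by obstacle 3

Obstacle 1 [(13,2) (24,4) (24,11)]:
  edge (13,2)–(24,4): clear
  edge (24,4)–(24,11): clear
  edge (24,11)–(13,2): clear
  midpoint (17/2,7) outside
  → clear
Obstacle 2 [(1,20) (2,13) (11,17) (11,19) (2,23)]:
  edge (1,20)–(2,13): clear
  edge (2,13)–(11,17): clear
  edge (11,17)–(11,19): clear
  edge (11,19)–(2,23): clear
  edge (2,23)–(1,20): clear
  midpoint (17/2,7) outside
  → clear
Obstacle 3 [(1,0) (10,6) (2,7) (1,6)]:
  edge (1,0)–(10,6): crosses AB
  edge (10,6)–(2,7): crosses AB
  edge (2,7)–(1,6): clear
  edge (1,6)–(1,0): clear
  → BLOCKED
Obstacle 4 [(14,23) (15,13) (17,14) (23,20) (15,24)]:
  edge (14,23)–(15,13): clear
  edge (15,13)–(17,14): clear
  edge (17,14)–(23,20): clear
  edge (23,20)–(15,24): clear
  edge (15,24)–(14,23): clear
  midpoint (17/2,7) outside
  → clear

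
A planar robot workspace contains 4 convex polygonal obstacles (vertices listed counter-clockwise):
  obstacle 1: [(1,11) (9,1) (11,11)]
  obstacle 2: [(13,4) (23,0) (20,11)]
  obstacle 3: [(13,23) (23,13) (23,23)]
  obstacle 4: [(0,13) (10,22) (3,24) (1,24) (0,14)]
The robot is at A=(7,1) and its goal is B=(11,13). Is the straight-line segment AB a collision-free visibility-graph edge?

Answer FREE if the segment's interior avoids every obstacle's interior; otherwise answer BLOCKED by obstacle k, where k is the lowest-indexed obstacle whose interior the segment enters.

BLOCKED by obstacle 1

Obstacle 1 [(1,11) (9,1) (11,11)]:
  edge (1,11)–(9,1): crosses AB
  edge (9,1)–(11,11): clear
  edge (11,11)–(1,11): crosses AB
  → BLOCKED
Obstacle 2 [(13,4) (23,0) (20,11)]:
  edge (13,4)–(23,0): clear
  edge (23,0)–(20,11): clear
  edge (20,11)–(13,4): clear
  midpoint (9,7) outside
  → clear
Obstacle 3 [(13,23) (23,13) (23,23)]:
  edge (13,23)–(23,13): clear
  edge (23,13)–(23,23): clear
  edge (23,23)–(13,23): clear
  midpoint (9,7) outside
  → clear
Obstacle 4 [(0,13) (10,22) (3,24) (1,24) (0,14)]:
  edge (0,13)–(10,22): clear
  edge (10,22)–(3,24): clear
  edge (3,24)–(1,24): clear
  edge (1,24)–(0,14): clear
  edge (0,14)–(0,13): clear
  midpoint (9,7) outside
  → clear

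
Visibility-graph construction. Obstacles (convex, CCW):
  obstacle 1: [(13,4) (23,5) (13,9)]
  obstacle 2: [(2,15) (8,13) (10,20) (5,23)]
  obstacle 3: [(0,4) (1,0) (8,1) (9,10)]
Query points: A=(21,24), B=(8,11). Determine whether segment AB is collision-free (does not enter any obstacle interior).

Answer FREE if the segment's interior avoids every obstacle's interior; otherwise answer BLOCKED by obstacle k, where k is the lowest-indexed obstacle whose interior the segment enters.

Obstacle 1 [(13,4) (23,5) (13,9)]:
  edge (13,4)–(23,5): clear
  edge (23,5)–(13,9): clear
  edge (13,9)–(13,4): clear
  midpoint (29/2,35/2) outside
  → clear
Obstacle 2 [(2,15) (8,13) (10,20) (5,23)]:
  edge (2,15)–(8,13): clear
  edge (8,13)–(10,20): clear
  edge (10,20)–(5,23): clear
  edge (5,23)–(2,15): clear
  midpoint (29/2,35/2) outside
  → clear
Obstacle 3 [(0,4) (1,0) (8,1) (9,10)]:
  edge (0,4)–(1,0): clear
  edge (1,0)–(8,1): clear
  edge (8,1)–(9,10): clear
  edge (9,10)–(0,4): clear
  midpoint (29/2,35/2) outside
  → clear

FREE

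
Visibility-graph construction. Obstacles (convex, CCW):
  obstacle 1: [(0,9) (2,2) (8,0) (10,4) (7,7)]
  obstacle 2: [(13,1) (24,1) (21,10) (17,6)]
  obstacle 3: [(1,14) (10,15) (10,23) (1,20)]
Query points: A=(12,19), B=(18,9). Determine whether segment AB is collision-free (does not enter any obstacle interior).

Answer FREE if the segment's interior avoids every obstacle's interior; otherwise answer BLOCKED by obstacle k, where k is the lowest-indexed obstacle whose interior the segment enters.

FREE

Obstacle 1 [(0,9) (2,2) (8,0) (10,4) (7,7)]:
  edge (0,9)–(2,2): clear
  edge (2,2)–(8,0): clear
  edge (8,0)–(10,4): clear
  edge (10,4)–(7,7): clear
  edge (7,7)–(0,9): clear
  midpoint (15,14) outside
  → clear
Obstacle 2 [(13,1) (24,1) (21,10) (17,6)]:
  edge (13,1)–(24,1): clear
  edge (24,1)–(21,10): clear
  edge (21,10)–(17,6): clear
  edge (17,6)–(13,1): clear
  midpoint (15,14) outside
  → clear
Obstacle 3 [(1,14) (10,15) (10,23) (1,20)]:
  edge (1,14)–(10,15): clear
  edge (10,15)–(10,23): clear
  edge (10,23)–(1,20): clear
  edge (1,20)–(1,14): clear
  midpoint (15,14) outside
  → clear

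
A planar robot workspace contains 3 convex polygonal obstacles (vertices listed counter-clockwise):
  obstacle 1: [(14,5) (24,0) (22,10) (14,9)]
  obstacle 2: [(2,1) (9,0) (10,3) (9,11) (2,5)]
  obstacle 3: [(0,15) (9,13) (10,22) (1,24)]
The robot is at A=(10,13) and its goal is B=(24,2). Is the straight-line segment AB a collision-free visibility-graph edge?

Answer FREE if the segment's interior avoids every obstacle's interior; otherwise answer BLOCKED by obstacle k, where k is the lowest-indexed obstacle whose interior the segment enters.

Obstacle 1 [(14,5) (24,0) (22,10) (14,9)]:
  edge (14,5)–(24,0): clear
  edge (24,0)–(22,10): crosses AB
  edge (22,10)–(14,9): crosses AB
  edge (14,9)–(14,5): clear
  → BLOCKED
Obstacle 2 [(2,1) (9,0) (10,3) (9,11) (2,5)]:
  edge (2,1)–(9,0): clear
  edge (9,0)–(10,3): clear
  edge (10,3)–(9,11): clear
  edge (9,11)–(2,5): clear
  edge (2,5)–(2,1): clear
  midpoint (17,15/2) outside
  → clear
Obstacle 3 [(0,15) (9,13) (10,22) (1,24)]:
  edge (0,15)–(9,13): clear
  edge (9,13)–(10,22): clear
  edge (10,22)–(1,24): clear
  edge (1,24)–(0,15): clear
  midpoint (17,15/2) outside
  → clear

BLOCKED by obstacle 1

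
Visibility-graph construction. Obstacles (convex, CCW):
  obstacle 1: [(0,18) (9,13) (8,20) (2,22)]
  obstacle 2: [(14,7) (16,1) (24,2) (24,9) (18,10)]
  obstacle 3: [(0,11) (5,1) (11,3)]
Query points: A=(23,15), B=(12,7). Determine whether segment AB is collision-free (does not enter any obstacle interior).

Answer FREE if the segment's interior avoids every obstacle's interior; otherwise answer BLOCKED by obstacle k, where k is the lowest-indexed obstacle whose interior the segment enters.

Obstacle 1 [(0,18) (9,13) (8,20) (2,22)]:
  edge (0,18)–(9,13): clear
  edge (9,13)–(8,20): clear
  edge (8,20)–(2,22): clear
  edge (2,22)–(0,18): clear
  midpoint (35/2,11) outside
  → clear
Obstacle 2 [(14,7) (16,1) (24,2) (24,9) (18,10)]:
  edge (14,7)–(16,1): clear
  edge (16,1)–(24,2): clear
  edge (24,2)–(24,9): clear
  edge (24,9)–(18,10): clear
  edge (18,10)–(14,7): clear
  midpoint (35/2,11) outside
  → clear
Obstacle 3 [(0,11) (5,1) (11,3)]:
  edge (0,11)–(5,1): clear
  edge (5,1)–(11,3): clear
  edge (11,3)–(0,11): clear
  midpoint (35/2,11) outside
  → clear

FREE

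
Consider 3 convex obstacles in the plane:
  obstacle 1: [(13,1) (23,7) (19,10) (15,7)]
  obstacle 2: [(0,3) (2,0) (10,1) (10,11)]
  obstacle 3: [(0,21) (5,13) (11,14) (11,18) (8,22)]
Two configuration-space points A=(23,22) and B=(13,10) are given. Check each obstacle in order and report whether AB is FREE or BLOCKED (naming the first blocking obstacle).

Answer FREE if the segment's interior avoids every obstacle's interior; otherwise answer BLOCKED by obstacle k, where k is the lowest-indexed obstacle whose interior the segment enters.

FREE

Obstacle 1 [(13,1) (23,7) (19,10) (15,7)]:
  edge (13,1)–(23,7): clear
  edge (23,7)–(19,10): clear
  edge (19,10)–(15,7): clear
  edge (15,7)–(13,1): clear
  midpoint (18,16) outside
  → clear
Obstacle 2 [(0,3) (2,0) (10,1) (10,11)]:
  edge (0,3)–(2,0): clear
  edge (2,0)–(10,1): clear
  edge (10,1)–(10,11): clear
  edge (10,11)–(0,3): clear
  midpoint (18,16) outside
  → clear
Obstacle 3 [(0,21) (5,13) (11,14) (11,18) (8,22)]:
  edge (0,21)–(5,13): clear
  edge (5,13)–(11,14): clear
  edge (11,14)–(11,18): clear
  edge (11,18)–(8,22): clear
  edge (8,22)–(0,21): clear
  midpoint (18,16) outside
  → clear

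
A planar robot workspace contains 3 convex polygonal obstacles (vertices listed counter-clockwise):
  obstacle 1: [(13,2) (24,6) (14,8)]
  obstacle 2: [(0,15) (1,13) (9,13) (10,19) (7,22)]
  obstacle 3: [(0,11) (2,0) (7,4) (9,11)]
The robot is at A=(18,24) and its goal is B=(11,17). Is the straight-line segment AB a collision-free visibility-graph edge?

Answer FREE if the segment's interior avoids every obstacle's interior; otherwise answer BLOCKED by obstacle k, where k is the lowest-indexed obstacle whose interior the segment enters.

FREE

Obstacle 1 [(13,2) (24,6) (14,8)]:
  edge (13,2)–(24,6): clear
  edge (24,6)–(14,8): clear
  edge (14,8)–(13,2): clear
  midpoint (29/2,41/2) outside
  → clear
Obstacle 2 [(0,15) (1,13) (9,13) (10,19) (7,22)]:
  edge (0,15)–(1,13): clear
  edge (1,13)–(9,13): clear
  edge (9,13)–(10,19): clear
  edge (10,19)–(7,22): clear
  edge (7,22)–(0,15): clear
  midpoint (29/2,41/2) outside
  → clear
Obstacle 3 [(0,11) (2,0) (7,4) (9,11)]:
  edge (0,11)–(2,0): clear
  edge (2,0)–(7,4): clear
  edge (7,4)–(9,11): clear
  edge (9,11)–(0,11): clear
  midpoint (29/2,41/2) outside
  → clear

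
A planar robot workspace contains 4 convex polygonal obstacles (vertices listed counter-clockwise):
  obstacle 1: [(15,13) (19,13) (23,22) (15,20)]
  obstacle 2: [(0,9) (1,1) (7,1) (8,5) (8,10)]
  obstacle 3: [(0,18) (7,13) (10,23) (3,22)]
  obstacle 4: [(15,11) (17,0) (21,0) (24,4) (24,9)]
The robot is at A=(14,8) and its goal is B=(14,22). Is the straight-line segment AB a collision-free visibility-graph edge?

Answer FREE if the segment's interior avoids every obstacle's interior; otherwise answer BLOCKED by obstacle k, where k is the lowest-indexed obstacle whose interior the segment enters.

Obstacle 1 [(15,13) (19,13) (23,22) (15,20)]:
  edge (15,13)–(19,13): clear
  edge (19,13)–(23,22): clear
  edge (23,22)–(15,20): clear
  edge (15,20)–(15,13): clear
  midpoint (14,15) outside
  → clear
Obstacle 2 [(0,9) (1,1) (7,1) (8,5) (8,10)]:
  edge (0,9)–(1,1): clear
  edge (1,1)–(7,1): clear
  edge (7,1)–(8,5): clear
  edge (8,5)–(8,10): clear
  edge (8,10)–(0,9): clear
  midpoint (14,15) outside
  → clear
Obstacle 3 [(0,18) (7,13) (10,23) (3,22)]:
  edge (0,18)–(7,13): clear
  edge (7,13)–(10,23): clear
  edge (10,23)–(3,22): clear
  edge (3,22)–(0,18): clear
  midpoint (14,15) outside
  → clear
Obstacle 4 [(15,11) (17,0) (21,0) (24,4) (24,9)]:
  edge (15,11)–(17,0): clear
  edge (17,0)–(21,0): clear
  edge (21,0)–(24,4): clear
  edge (24,4)–(24,9): clear
  edge (24,9)–(15,11): clear
  midpoint (14,15) outside
  → clear

FREE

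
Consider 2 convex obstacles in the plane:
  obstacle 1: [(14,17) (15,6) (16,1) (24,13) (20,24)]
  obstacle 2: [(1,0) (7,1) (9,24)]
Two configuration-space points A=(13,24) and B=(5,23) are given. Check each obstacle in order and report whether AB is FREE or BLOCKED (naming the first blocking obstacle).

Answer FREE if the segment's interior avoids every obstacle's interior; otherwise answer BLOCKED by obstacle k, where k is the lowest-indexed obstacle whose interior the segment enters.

Obstacle 1 [(14,17) (15,6) (16,1) (24,13) (20,24)]:
  edge (14,17)–(15,6): clear
  edge (15,6)–(16,1): clear
  edge (16,1)–(24,13): clear
  edge (24,13)–(20,24): clear
  edge (20,24)–(14,17): clear
  midpoint (9,47/2) outside
  → clear
Obstacle 2 [(1,0) (7,1) (9,24)]:
  edge (1,0)–(7,1): clear
  edge (7,1)–(9,24): crosses AB
  edge (9,24)–(1,0): crosses AB
  → BLOCKED

BLOCKED by obstacle 2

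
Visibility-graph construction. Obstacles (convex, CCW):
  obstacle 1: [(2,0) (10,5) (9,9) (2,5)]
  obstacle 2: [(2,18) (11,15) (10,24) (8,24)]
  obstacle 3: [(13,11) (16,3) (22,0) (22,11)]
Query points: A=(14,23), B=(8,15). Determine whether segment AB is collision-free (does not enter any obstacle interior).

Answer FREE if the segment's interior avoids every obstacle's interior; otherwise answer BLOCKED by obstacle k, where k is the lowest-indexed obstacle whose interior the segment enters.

Obstacle 1 [(2,0) (10,5) (9,9) (2,5)]:
  edge (2,0)–(10,5): clear
  edge (10,5)–(9,9): clear
  edge (9,9)–(2,5): clear
  edge (2,5)–(2,0): clear
  midpoint (11,19) outside
  → clear
Obstacle 2 [(2,18) (11,15) (10,24) (8,24)]:
  edge (2,18)–(11,15): crosses AB
  edge (11,15)–(10,24): crosses AB
  edge (10,24)–(8,24): clear
  edge (8,24)–(2,18): clear
  → BLOCKED
Obstacle 3 [(13,11) (16,3) (22,0) (22,11)]:
  edge (13,11)–(16,3): clear
  edge (16,3)–(22,0): clear
  edge (22,0)–(22,11): clear
  edge (22,11)–(13,11): clear
  midpoint (11,19) outside
  → clear

BLOCKED by obstacle 2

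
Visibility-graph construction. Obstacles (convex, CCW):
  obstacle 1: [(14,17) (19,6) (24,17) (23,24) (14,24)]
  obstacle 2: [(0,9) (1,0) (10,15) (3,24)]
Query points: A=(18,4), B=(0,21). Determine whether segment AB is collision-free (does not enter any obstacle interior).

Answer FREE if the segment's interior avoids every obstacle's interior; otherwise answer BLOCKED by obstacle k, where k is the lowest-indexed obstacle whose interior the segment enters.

Obstacle 1 [(14,17) (19,6) (24,17) (23,24) (14,24)]:
  edge (14,17)–(19,6): clear
  edge (19,6)–(24,17): clear
  edge (24,17)–(23,24): clear
  edge (23,24)–(14,24): clear
  edge (14,24)–(14,17): clear
  midpoint (9,25/2) outside
  → clear
Obstacle 2 [(0,9) (1,0) (10,15) (3,24)]:
  edge (0,9)–(1,0): clear
  edge (1,0)–(10,15): crosses AB
  edge (10,15)–(3,24): clear
  edge (3,24)–(0,9): crosses AB
  → BLOCKED

BLOCKED by obstacle 2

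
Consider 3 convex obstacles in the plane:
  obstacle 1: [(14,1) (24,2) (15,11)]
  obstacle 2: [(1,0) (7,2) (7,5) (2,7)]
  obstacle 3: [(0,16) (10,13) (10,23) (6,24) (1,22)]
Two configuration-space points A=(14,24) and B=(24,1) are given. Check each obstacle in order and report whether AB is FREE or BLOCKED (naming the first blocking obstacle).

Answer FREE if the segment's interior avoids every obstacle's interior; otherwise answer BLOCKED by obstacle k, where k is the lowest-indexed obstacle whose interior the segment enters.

BLOCKED by obstacle 1

Obstacle 1 [(14,1) (24,2) (15,11)]:
  edge (14,1)–(24,2): crosses AB
  edge (24,2)–(15,11): crosses AB
  edge (15,11)–(14,1): clear
  → BLOCKED
Obstacle 2 [(1,0) (7,2) (7,5) (2,7)]:
  edge (1,0)–(7,2): clear
  edge (7,2)–(7,5): clear
  edge (7,5)–(2,7): clear
  edge (2,7)–(1,0): clear
  midpoint (19,25/2) outside
  → clear
Obstacle 3 [(0,16) (10,13) (10,23) (6,24) (1,22)]:
  edge (0,16)–(10,13): clear
  edge (10,13)–(10,23): clear
  edge (10,23)–(6,24): clear
  edge (6,24)–(1,22): clear
  edge (1,22)–(0,16): clear
  midpoint (19,25/2) outside
  → clear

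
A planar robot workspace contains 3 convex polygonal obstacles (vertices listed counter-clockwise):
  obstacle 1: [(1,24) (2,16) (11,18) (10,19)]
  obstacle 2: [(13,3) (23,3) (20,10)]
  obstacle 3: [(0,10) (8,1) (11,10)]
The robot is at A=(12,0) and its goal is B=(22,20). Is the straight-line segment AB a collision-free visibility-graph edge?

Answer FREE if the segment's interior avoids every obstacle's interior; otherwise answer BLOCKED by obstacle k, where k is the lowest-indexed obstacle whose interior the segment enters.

Obstacle 1 [(1,24) (2,16) (11,18) (10,19)]:
  edge (1,24)–(2,16): clear
  edge (2,16)–(11,18): clear
  edge (11,18)–(10,19): clear
  edge (10,19)–(1,24): clear
  midpoint (17,10) outside
  → clear
Obstacle 2 [(13,3) (23,3) (20,10)]:
  edge (13,3)–(23,3): crosses AB
  edge (23,3)–(20,10): clear
  edge (20,10)–(13,3): crosses AB
  → BLOCKED
Obstacle 3 [(0,10) (8,1) (11,10)]:
  edge (0,10)–(8,1): clear
  edge (8,1)–(11,10): clear
  edge (11,10)–(0,10): clear
  midpoint (17,10) outside
  → clear

BLOCKED by obstacle 2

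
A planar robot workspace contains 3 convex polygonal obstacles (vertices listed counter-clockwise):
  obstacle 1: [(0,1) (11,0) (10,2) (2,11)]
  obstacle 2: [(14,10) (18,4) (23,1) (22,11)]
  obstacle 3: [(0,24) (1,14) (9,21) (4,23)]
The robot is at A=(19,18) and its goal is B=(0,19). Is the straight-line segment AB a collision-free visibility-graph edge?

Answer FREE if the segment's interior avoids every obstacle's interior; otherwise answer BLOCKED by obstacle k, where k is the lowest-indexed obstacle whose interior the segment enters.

BLOCKED by obstacle 3

Obstacle 1 [(0,1) (11,0) (10,2) (2,11)]:
  edge (0,1)–(11,0): clear
  edge (11,0)–(10,2): clear
  edge (10,2)–(2,11): clear
  edge (2,11)–(0,1): clear
  midpoint (19/2,37/2) outside
  → clear
Obstacle 2 [(14,10) (18,4) (23,1) (22,11)]:
  edge (14,10)–(18,4): clear
  edge (18,4)–(23,1): clear
  edge (23,1)–(22,11): clear
  edge (22,11)–(14,10): clear
  midpoint (19/2,37/2) outside
  → clear
Obstacle 3 [(0,24) (1,14) (9,21) (4,23)]:
  edge (0,24)–(1,14): crosses AB
  edge (1,14)–(9,21): crosses AB
  edge (9,21)–(4,23): clear
  edge (4,23)–(0,24): clear
  → BLOCKED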